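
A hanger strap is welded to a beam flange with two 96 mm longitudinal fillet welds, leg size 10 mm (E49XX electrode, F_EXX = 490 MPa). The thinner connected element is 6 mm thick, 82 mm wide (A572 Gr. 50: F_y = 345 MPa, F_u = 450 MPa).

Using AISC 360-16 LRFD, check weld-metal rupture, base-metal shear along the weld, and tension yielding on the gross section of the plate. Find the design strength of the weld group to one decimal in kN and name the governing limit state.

152.8 kN (gross-section yield governs)

Weld metal: throat = 0.707×10 = 7.07 mm, L = 2×96 = 192 mm. φR_n = 0.75 × 0.6 × 490 × 7.07 × 192 = 299.3 kN.
Base metal shear (6 mm plate): yield φR_n = 1.0×0.6×345×6×192 = 238.5 kN; rupture φR_n = 0.75×0.6×450×6×192 = 233.3 kN; take 233.3 kN (rupture).
Tension yield (gross): A_g = 82×6 = 492 mm². φR_n = 0.90 × 345 × 492 = 152.8 kN.
Governing: min(299.3, 233.3, 152.8) = 152.8 kN → gross-section yield.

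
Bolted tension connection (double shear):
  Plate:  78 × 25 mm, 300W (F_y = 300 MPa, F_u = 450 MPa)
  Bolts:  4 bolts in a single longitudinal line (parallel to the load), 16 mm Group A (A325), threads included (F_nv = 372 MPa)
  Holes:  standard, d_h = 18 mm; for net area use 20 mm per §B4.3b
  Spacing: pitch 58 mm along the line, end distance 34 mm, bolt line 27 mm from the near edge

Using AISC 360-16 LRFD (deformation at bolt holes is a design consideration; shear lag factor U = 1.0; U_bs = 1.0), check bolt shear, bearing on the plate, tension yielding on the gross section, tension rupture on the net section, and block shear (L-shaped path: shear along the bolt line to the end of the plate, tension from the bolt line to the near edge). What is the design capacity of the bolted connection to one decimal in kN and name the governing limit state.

448.8 kN (bolt shear governs)

Bolt shear: A_b = π(16)²/4 = 201.06 mm². φR_n = 0.75 × 372 × 201.06 × 4 × 2 = 448.8 kN.
Bearing (25 mm plate, F_u = 450 MPa): end bolts L_c = 34 − 18/2 = 25, R_n = min(1.2×25×25×450, 2.4×16×25×450) = 337.5 kN/bolt; interior L_c = 58 − 18 = 40, R_n = 432 kN/bolt. φR_n = 0.75 × (1×337.5 + 3×432) = 1225.1 kN.
Tension yield (gross): A_g = 78×25 = 1950 mm². φR_n = 0.90 × 300 × 1950 = 526.5 kN.
Tension rupture (net): A_n = (78 − 1×20)×25 = 1450 mm² (U = 1.0, A_e = A_n). φR_n = 0.75 × 450 × 1450 = 489.4 kN.
Block shear: shear path 1×[34+3×58] = 1×208 mm, A_gv = 5200, A_nv = 1×(208 − 3.5×20)×25 = 3450 mm²; tension to near edge: (27 − 0.5×20)×25 = 425 mm². R_n = min(0.6×450×3450, 0.6×300×5200) + 1.0×450×425 = min(931.5, 936) + 191.25 = 1122.8 kN. φR_n = 0.75 × 1122.8 = 842.1 kN.
Governing: min(448.8, 1225.1, 526.5, 489.4, 842.1) = 448.8 kN → bolt shear.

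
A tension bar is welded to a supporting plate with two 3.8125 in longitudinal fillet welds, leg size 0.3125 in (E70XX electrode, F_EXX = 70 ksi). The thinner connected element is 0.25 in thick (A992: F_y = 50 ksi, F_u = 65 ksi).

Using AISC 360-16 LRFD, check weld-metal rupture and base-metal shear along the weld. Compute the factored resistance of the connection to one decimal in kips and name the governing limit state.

Weld metal: throat = 0.707×0.3125 = 0.22094 in, L = 2×3.8125 = 7.625 in. φR_n = 0.75 × 0.6 × 70 × 0.22094 × 7.625 = 53.1 kips.
Base metal shear (0.25 in plate): yield φR_n = 1.0×0.6×50×0.25×7.625 = 57.2 kips; rupture φR_n = 0.75×0.6×65×0.25×7.625 = 55.8 kips; take 55.8 kips (rupture).
Governing: min(53.1, 55.8) = 53.1 kips → weld metal.

53.1 kips (weld metal governs)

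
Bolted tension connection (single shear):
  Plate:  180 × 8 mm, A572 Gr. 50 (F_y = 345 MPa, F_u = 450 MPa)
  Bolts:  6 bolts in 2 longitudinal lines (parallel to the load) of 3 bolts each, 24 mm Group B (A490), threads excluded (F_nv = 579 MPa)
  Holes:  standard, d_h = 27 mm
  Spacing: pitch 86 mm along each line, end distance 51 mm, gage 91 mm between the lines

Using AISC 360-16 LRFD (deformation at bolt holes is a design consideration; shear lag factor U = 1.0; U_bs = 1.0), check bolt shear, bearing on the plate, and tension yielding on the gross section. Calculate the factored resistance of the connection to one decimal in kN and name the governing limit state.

Bolt shear: A_b = π(24)²/4 = 452.39 mm². φR_n = 0.75 × 579 × 452.39 × 6 × 1 = 1178.7 kN.
Bearing (8 mm plate, F_u = 450 MPa): end bolts L_c = 51 − 27/2 = 37.5, R_n = min(1.2×37.5×8×450, 2.4×24×8×450) = 162 kN/bolt; interior L_c = 86 − 27 = 59, R_n = 207.36 kN/bolt. φR_n = 0.75 × (2×162 + 4×207.36) = 865.1 kN.
Tension yield (gross): A_g = 180×8 = 1440 mm². φR_n = 0.90 × 345 × 1440 = 447.1 kN.
Governing: min(1178.7, 865.1, 447.1) = 447.1 kN → gross-section yield.

447.1 kN (gross-section yield governs)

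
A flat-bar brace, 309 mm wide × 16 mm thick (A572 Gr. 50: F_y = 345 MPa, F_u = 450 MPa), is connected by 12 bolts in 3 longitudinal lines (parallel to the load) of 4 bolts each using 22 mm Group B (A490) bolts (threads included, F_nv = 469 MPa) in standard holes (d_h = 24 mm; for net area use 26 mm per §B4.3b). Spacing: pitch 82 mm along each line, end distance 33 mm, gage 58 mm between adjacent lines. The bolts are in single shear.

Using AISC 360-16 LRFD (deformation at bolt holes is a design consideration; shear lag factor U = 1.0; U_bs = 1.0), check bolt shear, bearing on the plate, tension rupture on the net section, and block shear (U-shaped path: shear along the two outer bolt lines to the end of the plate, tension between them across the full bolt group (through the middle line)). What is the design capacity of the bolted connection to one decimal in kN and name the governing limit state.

1247.4 kN (net-section rupture governs)

Bolt shear: A_b = π(22)²/4 = 380.13 mm². φR_n = 0.75 × 469 × 380.13 × 12 × 1 = 1604.5 kN.
Bearing (16 mm plate, F_u = 450 MPa): end bolts L_c = 33 − 24/2 = 21, R_n = min(1.2×21×16×450, 2.4×22×16×450) = 181.44 kN/bolt; interior L_c = 82 − 24 = 58, R_n = 380.16 kN/bolt. φR_n = 0.75 × (3×181.44 + 9×380.16) = 2974.3 kN.
Tension rupture (net): A_n = (309 − 3×26)×16 = 3696 mm² (U = 1.0, A_e = A_n). φR_n = 0.75 × 450 × 3696 = 1247.4 kN.
Block shear: shear path 2×[33+3×82] = 2×279 mm, A_gv = 8928, A_nv = 2×(279 − 3.5×26)×16 = 6016 mm²; tension across gage: (116 − 2×26)×16 = 1024 mm². R_n = min(0.6×450×6016, 0.6×345×8928) + 1.0×450×1024 = min(1624.3, 1848.1) + 460.8 = 2085.1 kN. φR_n = 0.75 × 2085.1 = 1563.8 kN.
Governing: min(1604.5, 2974.3, 1247.4, 1563.8) = 1247.4 kN → net-section rupture.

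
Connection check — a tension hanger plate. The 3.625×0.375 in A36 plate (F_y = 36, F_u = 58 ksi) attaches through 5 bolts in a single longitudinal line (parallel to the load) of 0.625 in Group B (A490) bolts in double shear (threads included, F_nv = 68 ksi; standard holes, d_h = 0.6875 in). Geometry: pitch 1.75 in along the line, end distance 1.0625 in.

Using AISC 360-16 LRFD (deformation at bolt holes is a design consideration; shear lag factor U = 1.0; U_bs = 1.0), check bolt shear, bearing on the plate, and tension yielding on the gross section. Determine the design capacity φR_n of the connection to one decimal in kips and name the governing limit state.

44.0 kips (gross-section yield governs)

Bolt shear: A_b = π(0.625)²/4 = 0.3068 in². φR_n = 0.75 × 68 × 0.3068 × 5 × 2 = 156.5 kips.
Bearing (0.375 in plate, F_u = 58 ksi): end bolts L_c = 1.0625 − 0.6875/2 = 0.71875, R_n = min(1.2×0.71875×0.375×58, 2.4×0.625×0.375×58) = 18.759 kips/bolt; interior L_c = 1.75 − 0.6875 = 1.0625, R_n = 27.731 kips/bolt. φR_n = 0.75 × (1×18.759 + 4×27.731) = 97.3 kips.
Tension yield (gross): A_g = 3.625×0.375 = 1.3594 in². φR_n = 0.90 × 36 × 1.3594 = 44.0 kips.
Governing: min(156.5, 97.3, 44.0) = 44.0 kips → gross-section yield.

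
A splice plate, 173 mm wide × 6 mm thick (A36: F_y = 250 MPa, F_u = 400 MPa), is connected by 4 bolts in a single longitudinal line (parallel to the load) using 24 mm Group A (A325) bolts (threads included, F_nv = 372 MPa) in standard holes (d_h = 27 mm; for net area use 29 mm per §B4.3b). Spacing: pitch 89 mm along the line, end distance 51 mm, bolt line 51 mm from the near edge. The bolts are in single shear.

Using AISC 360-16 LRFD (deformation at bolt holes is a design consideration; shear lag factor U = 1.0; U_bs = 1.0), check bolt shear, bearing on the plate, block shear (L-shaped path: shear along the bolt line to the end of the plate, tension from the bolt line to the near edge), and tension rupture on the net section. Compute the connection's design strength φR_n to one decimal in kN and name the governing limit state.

Bolt shear: A_b = π(24)²/4 = 452.39 mm². φR_n = 0.75 × 372 × 452.39 × 4 × 1 = 504.9 kN.
Bearing (6 mm plate, F_u = 400 MPa): end bolts L_c = 51 − 27/2 = 37.5, R_n = min(1.2×37.5×6×400, 2.4×24×6×400) = 108 kN/bolt; interior L_c = 89 − 27 = 62, R_n = 138.24 kN/bolt. φR_n = 0.75 × (1×108 + 3×138.24) = 392.0 kN.
Block shear: shear path 1×[51+3×89] = 1×318 mm, A_gv = 1908, A_nv = 1×(318 − 3.5×29)×6 = 1299 mm²; tension to near edge: (51 − 0.5×29)×6 = 219 mm². R_n = min(0.6×400×1299, 0.6×250×1908) + 1.0×400×219 = min(311.76, 286.2) + 87.6 = 373.8 kN. φR_n = 0.75 × 373.8 = 280.4 kN.
Tension rupture (net): A_n = (173 − 1×29)×6 = 864 mm² (U = 1.0, A_e = A_n). φR_n = 0.75 × 400 × 864 = 259.2 kN.
Governing: min(504.9, 392.0, 280.4, 259.2) = 259.2 kN → net-section rupture.

259.2 kN (net-section rupture governs)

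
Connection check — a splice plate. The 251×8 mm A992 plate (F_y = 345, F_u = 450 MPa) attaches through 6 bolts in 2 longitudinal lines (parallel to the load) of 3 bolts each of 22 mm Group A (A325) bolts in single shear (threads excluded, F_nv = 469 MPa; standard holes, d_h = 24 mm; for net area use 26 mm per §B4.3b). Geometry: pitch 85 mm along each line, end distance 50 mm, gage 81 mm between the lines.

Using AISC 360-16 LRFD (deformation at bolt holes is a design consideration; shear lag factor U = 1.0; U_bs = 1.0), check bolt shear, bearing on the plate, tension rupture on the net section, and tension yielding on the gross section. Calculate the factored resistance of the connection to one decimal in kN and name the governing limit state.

Bolt shear: A_b = π(22)²/4 = 380.13 mm². φR_n = 0.75 × 469 × 380.13 × 6 × 1 = 802.3 kN.
Bearing (8 mm plate, F_u = 450 MPa): end bolts L_c = 50 − 24/2 = 38, R_n = min(1.2×38×8×450, 2.4×22×8×450) = 164.16 kN/bolt; interior L_c = 85 − 24 = 61, R_n = 190.08 kN/bolt. φR_n = 0.75 × (2×164.16 + 4×190.08) = 816.5 kN.
Tension rupture (net): A_n = (251 − 2×26)×8 = 1592 mm² (U = 1.0, A_e = A_n). φR_n = 0.75 × 450 × 1592 = 537.3 kN.
Tension yield (gross): A_g = 251×8 = 2008 mm². φR_n = 0.90 × 345 × 2008 = 623.5 kN.
Governing: min(802.3, 816.5, 537.3, 623.5) = 537.3 kN → net-section rupture.

537.3 kN (net-section rupture governs)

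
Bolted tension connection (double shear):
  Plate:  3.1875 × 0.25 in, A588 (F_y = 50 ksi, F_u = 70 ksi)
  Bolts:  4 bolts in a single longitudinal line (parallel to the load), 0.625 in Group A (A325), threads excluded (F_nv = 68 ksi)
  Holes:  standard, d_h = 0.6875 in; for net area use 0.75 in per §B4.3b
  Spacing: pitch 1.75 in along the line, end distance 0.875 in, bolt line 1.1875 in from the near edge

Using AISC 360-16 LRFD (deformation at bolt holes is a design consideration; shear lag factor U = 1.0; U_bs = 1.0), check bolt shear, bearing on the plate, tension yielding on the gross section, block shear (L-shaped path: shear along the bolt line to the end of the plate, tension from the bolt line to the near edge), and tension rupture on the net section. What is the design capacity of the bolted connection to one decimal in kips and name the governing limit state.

32.0 kips (net-section rupture governs)

Bolt shear: A_b = π(0.625)²/4 = 0.3068 in². φR_n = 0.75 × 68 × 0.3068 × 4 × 2 = 125.2 kips.
Bearing (0.25 in plate, F_u = 70 ksi): end bolts L_c = 0.875 − 0.6875/2 = 0.53125, R_n = min(1.2×0.53125×0.25×70, 2.4×0.625×0.25×70) = 11.156 kips/bolt; interior L_c = 1.75 − 0.6875 = 1.0625, R_n = 22.313 kips/bolt. φR_n = 0.75 × (1×11.156 + 3×22.313) = 58.6 kips.
Tension yield (gross): A_g = 3.1875×0.25 = 0.79688 in². φR_n = 0.90 × 50 × 0.79688 = 35.9 kips.
Block shear: shear path 1×[0.875+3×1.75] = 1×6.125 in, A_gv = 1.5313, A_nv = 1×(6.125 − 3.5×0.75)×0.25 = 0.875 in²; tension to near edge: (1.1875 − 0.5×0.75)×0.25 = 0.20313 in². R_n = min(0.6×70×0.875, 0.6×50×1.5313) + 1.0×70×0.20313 = min(36.75, 45.939) + 14.219 = 50.969 kips. φR_n = 0.75 × 50.969 = 38.2 kips.
Tension rupture (net): A_n = (3.1875 − 1×0.75)×0.25 = 0.60938 in² (U = 1.0, A_e = A_n). φR_n = 0.75 × 70 × 0.60938 = 32.0 kips.
Governing: min(125.2, 58.6, 35.9, 38.2, 32.0) = 32.0 kips → net-section rupture.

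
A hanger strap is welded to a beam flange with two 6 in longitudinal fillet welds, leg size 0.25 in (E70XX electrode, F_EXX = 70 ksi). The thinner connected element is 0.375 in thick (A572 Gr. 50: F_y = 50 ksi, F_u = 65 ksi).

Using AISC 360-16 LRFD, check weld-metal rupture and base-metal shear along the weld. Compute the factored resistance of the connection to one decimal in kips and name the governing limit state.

Weld metal: throat = 0.707×0.25 = 0.17675 in, L = 2×6 = 12 in. φR_n = 0.75 × 0.6 × 70 × 0.17675 × 12 = 66.8 kips.
Base metal shear (0.375 in plate): yield φR_n = 1.0×0.6×50×0.375×12 = 135.0 kips; rupture φR_n = 0.75×0.6×65×0.375×12 = 131.6 kips; take 131.6 kips (rupture).
Governing: min(66.8, 131.6) = 66.8 kips → weld metal.

66.8 kips (weld metal governs)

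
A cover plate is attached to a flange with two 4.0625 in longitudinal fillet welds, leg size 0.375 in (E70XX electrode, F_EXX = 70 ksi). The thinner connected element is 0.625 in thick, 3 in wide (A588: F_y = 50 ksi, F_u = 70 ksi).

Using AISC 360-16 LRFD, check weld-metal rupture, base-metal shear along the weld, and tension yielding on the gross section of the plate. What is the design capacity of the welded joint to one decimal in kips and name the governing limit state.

67.9 kips (weld metal governs)

Weld metal: throat = 0.707×0.375 = 0.26513 in, L = 2×4.0625 = 8.125 in. φR_n = 0.75 × 0.6 × 70 × 0.26513 × 8.125 = 67.9 kips.
Base metal shear (0.625 in plate): yield φR_n = 1.0×0.6×50×0.625×8.125 = 152.3 kips; rupture φR_n = 0.75×0.6×70×0.625×8.125 = 160.0 kips; take 152.3 kips (yield).
Tension yield (gross): A_g = 3×0.625 = 1.875 in². φR_n = 0.90 × 50 × 1.875 = 84.4 kips.
Governing: min(67.9, 152.3, 84.4) = 67.9 kips → weld metal.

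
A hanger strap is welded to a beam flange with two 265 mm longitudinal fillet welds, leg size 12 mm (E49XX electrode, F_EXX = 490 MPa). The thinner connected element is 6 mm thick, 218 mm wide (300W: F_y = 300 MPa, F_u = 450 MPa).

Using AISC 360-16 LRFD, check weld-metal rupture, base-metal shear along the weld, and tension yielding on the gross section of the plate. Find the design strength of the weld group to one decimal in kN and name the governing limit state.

Weld metal: throat = 0.707×12 = 8.484 mm, L = 2×265 = 530 mm. φR_n = 0.75 × 0.6 × 490 × 8.484 × 530 = 991.5 kN.
Base metal shear (6 mm plate): yield φR_n = 1.0×0.6×300×6×530 = 572.4 kN; rupture φR_n = 0.75×0.6×450×6×530 = 644.0 kN; take 572.4 kN (yield).
Tension yield (gross): A_g = 218×6 = 1308 mm². φR_n = 0.90 × 300 × 1308 = 353.2 kN.
Governing: min(991.5, 572.4, 353.2) = 353.2 kN → gross-section yield.

353.2 kN (gross-section yield governs)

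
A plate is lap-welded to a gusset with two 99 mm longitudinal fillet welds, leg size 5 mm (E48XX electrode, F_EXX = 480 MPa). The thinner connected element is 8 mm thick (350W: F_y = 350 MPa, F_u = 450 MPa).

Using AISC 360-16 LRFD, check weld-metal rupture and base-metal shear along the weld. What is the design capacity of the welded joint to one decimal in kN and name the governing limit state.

151.2 kN (weld metal governs)

Weld metal: throat = 0.707×5 = 3.535 mm, L = 2×99 = 198 mm. φR_n = 0.75 × 0.6 × 480 × 3.535 × 198 = 151.2 kN.
Base metal shear (8 mm plate): yield φR_n = 1.0×0.6×350×8×198 = 332.6 kN; rupture φR_n = 0.75×0.6×450×8×198 = 320.8 kN; take 320.8 kN (rupture).
Governing: min(151.2, 320.8) = 151.2 kN → weld metal.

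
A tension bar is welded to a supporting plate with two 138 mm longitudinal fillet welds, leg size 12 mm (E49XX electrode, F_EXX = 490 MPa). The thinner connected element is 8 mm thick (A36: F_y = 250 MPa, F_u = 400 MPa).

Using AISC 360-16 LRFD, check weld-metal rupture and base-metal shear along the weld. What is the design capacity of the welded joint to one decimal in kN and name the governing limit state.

331.2 kN (base-metal shear governs)

Weld metal: throat = 0.707×12 = 8.484 mm, L = 2×138 = 276 mm. φR_n = 0.75 × 0.6 × 490 × 8.484 × 276 = 516.3 kN.
Base metal shear (8 mm plate): yield φR_n = 1.0×0.6×250×8×276 = 331.2 kN; rupture φR_n = 0.75×0.6×400×8×276 = 397.4 kN; take 331.2 kN (yield).
Governing: min(516.3, 331.2) = 331.2 kN → base-metal shear.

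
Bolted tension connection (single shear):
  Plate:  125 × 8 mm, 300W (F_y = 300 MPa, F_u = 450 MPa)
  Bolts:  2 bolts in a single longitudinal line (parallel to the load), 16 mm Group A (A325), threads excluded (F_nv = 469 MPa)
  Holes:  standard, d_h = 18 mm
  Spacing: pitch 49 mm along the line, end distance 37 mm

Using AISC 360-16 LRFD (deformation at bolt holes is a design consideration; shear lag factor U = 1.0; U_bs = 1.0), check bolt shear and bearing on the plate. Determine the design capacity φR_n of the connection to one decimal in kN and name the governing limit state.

Bolt shear: A_b = π(16)²/4 = 201.06 mm². φR_n = 0.75 × 469 × 201.06 × 2 × 1 = 141.4 kN.
Bearing (8 mm plate, F_u = 450 MPa): end bolts L_c = 37 − 18/2 = 28, R_n = min(1.2×28×8×450, 2.4×16×8×450) = 120.96 kN/bolt; interior L_c = 49 − 18 = 31, R_n = 133.92 kN/bolt. φR_n = 0.75 × (1×120.96 + 1×133.92) = 191.2 kN.
Governing: min(141.4, 191.2) = 141.4 kN → bolt shear.

141.4 kN (bolt shear governs)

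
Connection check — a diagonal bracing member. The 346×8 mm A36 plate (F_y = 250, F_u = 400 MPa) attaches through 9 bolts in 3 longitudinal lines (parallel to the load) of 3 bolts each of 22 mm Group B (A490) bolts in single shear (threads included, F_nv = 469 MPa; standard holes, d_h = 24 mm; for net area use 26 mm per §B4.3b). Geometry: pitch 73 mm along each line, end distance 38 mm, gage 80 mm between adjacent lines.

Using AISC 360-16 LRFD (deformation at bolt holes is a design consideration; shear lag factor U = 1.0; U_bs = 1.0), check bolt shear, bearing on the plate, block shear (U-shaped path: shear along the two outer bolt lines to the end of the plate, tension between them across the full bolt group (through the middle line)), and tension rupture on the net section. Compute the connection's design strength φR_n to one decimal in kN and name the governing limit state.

Bolt shear: A_b = π(22)²/4 = 380.13 mm². φR_n = 0.75 × 469 × 380.13 × 9 × 1 = 1203.4 kN.
Bearing (8 mm plate, F_u = 400 MPa): end bolts L_c = 38 − 24/2 = 26, R_n = min(1.2×26×8×400, 2.4×22×8×400) = 99.84 kN/bolt; interior L_c = 73 − 24 = 49, R_n = 168.96 kN/bolt. φR_n = 0.75 × (3×99.84 + 6×168.96) = 985.0 kN.
Block shear: shear path 2×[38+2×73] = 2×184 mm, A_gv = 2944, A_nv = 2×(184 − 2.5×26)×8 = 1904 mm²; tension across gage: (160 − 2×26)×8 = 864 mm². R_n = min(0.6×400×1904, 0.6×250×2944) + 1.0×400×864 = min(456.96, 441.6) + 345.6 = 787.2 kN. φR_n = 0.75 × 787.2 = 590.4 kN.
Tension rupture (net): A_n = (346 − 3×26)×8 = 2144 mm² (U = 1.0, A_e = A_n). φR_n = 0.75 × 400 × 2144 = 643.2 kN.
Governing: min(1203.4, 985.0, 590.4, 643.2) = 590.4 kN → block shear.

590.4 kN (block shear governs)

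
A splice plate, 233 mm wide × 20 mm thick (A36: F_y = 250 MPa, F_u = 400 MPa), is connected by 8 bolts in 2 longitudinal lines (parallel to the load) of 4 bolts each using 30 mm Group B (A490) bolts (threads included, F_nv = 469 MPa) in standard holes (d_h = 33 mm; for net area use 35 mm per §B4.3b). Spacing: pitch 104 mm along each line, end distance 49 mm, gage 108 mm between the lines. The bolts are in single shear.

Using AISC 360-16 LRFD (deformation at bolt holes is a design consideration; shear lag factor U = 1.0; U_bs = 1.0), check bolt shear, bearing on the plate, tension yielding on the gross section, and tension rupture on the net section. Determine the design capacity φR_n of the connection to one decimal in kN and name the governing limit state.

Bolt shear: A_b = π(30)²/4 = 706.86 mm². φR_n = 0.75 × 469 × 706.86 × 8 × 1 = 1989.1 kN.
Bearing (20 mm plate, F_u = 400 MPa): end bolts L_c = 49 − 33/2 = 32.5, R_n = min(1.2×32.5×20×400, 2.4×30×20×400) = 312 kN/bolt; interior L_c = 104 − 33 = 71, R_n = 576 kN/bolt. φR_n = 0.75 × (2×312 + 6×576) = 3060.0 kN.
Tension yield (gross): A_g = 233×20 = 4660 mm². φR_n = 0.90 × 250 × 4660 = 1048.5 kN.
Tension rupture (net): A_n = (233 − 2×35)×20 = 3260 mm² (U = 1.0, A_e = A_n). φR_n = 0.75 × 400 × 3260 = 978.0 kN.
Governing: min(1989.1, 3060.0, 1048.5, 978.0) = 978.0 kN → net-section rupture.

978.0 kN (net-section rupture governs)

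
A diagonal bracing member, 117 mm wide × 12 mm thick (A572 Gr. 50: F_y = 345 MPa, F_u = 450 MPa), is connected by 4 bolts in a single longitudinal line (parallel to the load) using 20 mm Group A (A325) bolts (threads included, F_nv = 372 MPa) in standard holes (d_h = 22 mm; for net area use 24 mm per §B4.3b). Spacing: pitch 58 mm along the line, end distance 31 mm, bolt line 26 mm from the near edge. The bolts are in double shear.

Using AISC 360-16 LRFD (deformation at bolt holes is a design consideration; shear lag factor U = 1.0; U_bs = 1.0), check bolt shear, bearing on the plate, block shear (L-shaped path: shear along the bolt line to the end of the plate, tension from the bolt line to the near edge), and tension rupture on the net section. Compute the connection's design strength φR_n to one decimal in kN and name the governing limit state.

350.7 kN (block shear governs)

Bolt shear: A_b = π(20)²/4 = 314.16 mm². φR_n = 0.75 × 372 × 314.16 × 4 × 2 = 701.2 kN.
Bearing (12 mm plate, F_u = 450 MPa): end bolts L_c = 31 − 22/2 = 20, R_n = min(1.2×20×12×450, 2.4×20×12×450) = 129.6 kN/bolt; interior L_c = 58 − 22 = 36, R_n = 233.28 kN/bolt. φR_n = 0.75 × (1×129.6 + 3×233.28) = 622.1 kN.
Block shear: shear path 1×[31+3×58] = 1×205 mm, A_gv = 2460, A_nv = 1×(205 − 3.5×24)×12 = 1452 mm²; tension to near edge: (26 − 0.5×24)×12 = 168 mm². R_n = min(0.6×450×1452, 0.6×345×2460) + 1.0×450×168 = min(392.04, 509.22) + 75.6 = 467.64 kN. φR_n = 0.75 × 467.64 = 350.7 kN.
Tension rupture (net): A_n = (117 − 1×24)×12 = 1116 mm² (U = 1.0, A_e = A_n). φR_n = 0.75 × 450 × 1116 = 376.7 kN.
Governing: min(701.2, 622.1, 350.7, 376.7) = 350.7 kN → block shear.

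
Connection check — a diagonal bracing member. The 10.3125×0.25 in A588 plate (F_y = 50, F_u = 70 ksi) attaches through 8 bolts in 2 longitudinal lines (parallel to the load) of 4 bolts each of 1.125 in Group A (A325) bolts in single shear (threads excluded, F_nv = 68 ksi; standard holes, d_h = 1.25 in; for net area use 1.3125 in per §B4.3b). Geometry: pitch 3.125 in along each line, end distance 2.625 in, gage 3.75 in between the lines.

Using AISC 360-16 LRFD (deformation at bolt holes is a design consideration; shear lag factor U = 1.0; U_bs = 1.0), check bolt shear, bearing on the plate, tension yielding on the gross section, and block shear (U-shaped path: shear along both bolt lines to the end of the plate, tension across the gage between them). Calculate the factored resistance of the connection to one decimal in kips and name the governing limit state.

Bolt shear: A_b = π(1.125)²/4 = 0.99402 in². φR_n = 0.75 × 68 × 0.99402 × 8 × 1 = 405.6 kips.
Bearing (0.25 in plate, F_u = 70 ksi): end bolts L_c = 2.625 − 1.25/2 = 2, R_n = min(1.2×2×0.25×70, 2.4×1.125×0.25×70) = 42 kips/bolt; interior L_c = 3.125 − 1.25 = 1.875, R_n = 39.375 kips/bolt. φR_n = 0.75 × (2×42 + 6×39.375) = 240.2 kips.
Tension yield (gross): A_g = 10.3125×0.25 = 2.5781 in². φR_n = 0.90 × 50 × 2.5781 = 116.0 kips.
Block shear: shear path 2×[2.625+3×3.125] = 2×12 in, A_gv = 6, A_nv = 2×(12 − 3.5×1.3125)×0.25 = 3.7031 in²; tension across gage: (3.75 − 1×1.3125)×0.25 = 0.60938 in². R_n = min(0.6×70×3.7031, 0.6×50×6) + 1.0×70×0.60938 = min(155.53, 180) + 42.657 = 198.19 kips. φR_n = 0.75 × 198.19 = 148.6 kips.
Governing: min(405.6, 240.2, 116.0, 148.6) = 116.0 kips → gross-section yield.

116.0 kips (gross-section yield governs)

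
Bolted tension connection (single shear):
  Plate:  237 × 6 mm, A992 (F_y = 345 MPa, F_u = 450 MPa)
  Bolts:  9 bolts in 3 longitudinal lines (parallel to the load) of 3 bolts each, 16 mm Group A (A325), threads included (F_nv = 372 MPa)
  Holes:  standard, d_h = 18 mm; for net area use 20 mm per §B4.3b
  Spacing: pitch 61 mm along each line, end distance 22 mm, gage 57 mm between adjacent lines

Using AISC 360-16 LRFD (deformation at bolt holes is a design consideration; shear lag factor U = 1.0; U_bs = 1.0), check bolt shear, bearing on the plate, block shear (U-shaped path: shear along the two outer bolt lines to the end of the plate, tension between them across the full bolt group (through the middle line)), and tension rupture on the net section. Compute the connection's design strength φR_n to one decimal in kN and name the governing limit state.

Bolt shear: A_b = π(16)²/4 = 201.06 mm². φR_n = 0.75 × 372 × 201.06 × 9 × 1 = 504.9 kN.
Bearing (6 mm plate, F_u = 450 MPa): end bolts L_c = 22 − 18/2 = 13, R_n = min(1.2×13×6×450, 2.4×16×6×450) = 42.12 kN/bolt; interior L_c = 61 − 18 = 43, R_n = 103.68 kN/bolt. φR_n = 0.75 × (3×42.12 + 6×103.68) = 561.3 kN.
Block shear: shear path 2×[22+2×61] = 2×144 mm, A_gv = 1728, A_nv = 2×(144 − 2.5×20)×6 = 1128 mm²; tension across gage: (114 − 2×20)×6 = 444 mm². R_n = min(0.6×450×1128, 0.6×345×1728) + 1.0×450×444 = min(304.56, 357.7) + 199.8 = 504.36 kN. φR_n = 0.75 × 504.36 = 378.3 kN.
Tension rupture (net): A_n = (237 − 3×20)×6 = 1062 mm² (U = 1.0, A_e = A_n). φR_n = 0.75 × 450 × 1062 = 358.4 kN.
Governing: min(504.9, 561.3, 378.3, 358.4) = 358.4 kN → net-section rupture.

358.4 kN (net-section rupture governs)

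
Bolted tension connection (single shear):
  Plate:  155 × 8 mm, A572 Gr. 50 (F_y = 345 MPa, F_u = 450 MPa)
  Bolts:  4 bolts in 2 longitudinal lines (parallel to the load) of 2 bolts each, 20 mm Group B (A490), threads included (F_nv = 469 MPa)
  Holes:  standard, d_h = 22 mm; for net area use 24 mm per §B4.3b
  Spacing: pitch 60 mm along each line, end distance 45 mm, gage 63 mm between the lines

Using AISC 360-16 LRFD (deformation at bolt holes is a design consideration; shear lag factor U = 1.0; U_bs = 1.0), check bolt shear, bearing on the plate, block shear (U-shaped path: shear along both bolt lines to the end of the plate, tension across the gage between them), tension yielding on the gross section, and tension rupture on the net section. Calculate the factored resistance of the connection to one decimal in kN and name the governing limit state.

Bolt shear: A_b = π(20)²/4 = 314.16 mm². φR_n = 0.75 × 469 × 314.16 × 4 × 1 = 442.0 kN.
Bearing (8 mm plate, F_u = 450 MPa): end bolts L_c = 45 − 22/2 = 34, R_n = min(1.2×34×8×450, 2.4×20×8×450) = 146.88 kN/bolt; interior L_c = 60 − 22 = 38, R_n = 164.16 kN/bolt. φR_n = 0.75 × (2×146.88 + 2×164.16) = 466.6 kN.
Block shear: shear path 2×[45+1×60] = 2×105 mm, A_gv = 1680, A_nv = 2×(105 − 1.5×24)×8 = 1104 mm²; tension across gage: (63 − 1×24)×8 = 312 mm². R_n = min(0.6×450×1104, 0.6×345×1680) + 1.0×450×312 = min(298.08, 347.76) + 140.4 = 438.48 kN. φR_n = 0.75 × 438.48 = 328.9 kN.
Tension yield (gross): A_g = 155×8 = 1240 mm². φR_n = 0.90 × 345 × 1240 = 385.0 kN.
Tension rupture (net): A_n = (155 − 2×24)×8 = 856 mm² (U = 1.0, A_e = A_n). φR_n = 0.75 × 450 × 856 = 288.9 kN.
Governing: min(442.0, 466.6, 328.9, 385.0, 288.9) = 288.9 kN → net-section rupture.

288.9 kN (net-section rupture governs)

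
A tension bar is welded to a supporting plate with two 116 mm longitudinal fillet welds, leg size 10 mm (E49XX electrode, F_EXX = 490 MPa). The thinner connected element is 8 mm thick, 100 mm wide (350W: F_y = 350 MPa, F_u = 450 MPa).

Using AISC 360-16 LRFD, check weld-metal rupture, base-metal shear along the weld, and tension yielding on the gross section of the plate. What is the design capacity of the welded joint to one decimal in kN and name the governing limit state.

Weld metal: throat = 0.707×10 = 7.07 mm, L = 2×116 = 232 mm. φR_n = 0.75 × 0.6 × 490 × 7.07 × 232 = 361.7 kN.
Base metal shear (8 mm plate): yield φR_n = 1.0×0.6×350×8×232 = 389.8 kN; rupture φR_n = 0.75×0.6×450×8×232 = 375.8 kN; take 375.8 kN (rupture).
Tension yield (gross): A_g = 100×8 = 800 mm². φR_n = 0.90 × 350 × 800 = 252.0 kN.
Governing: min(361.7, 375.8, 252.0) = 252.0 kN → gross-section yield.

252.0 kN (gross-section yield governs)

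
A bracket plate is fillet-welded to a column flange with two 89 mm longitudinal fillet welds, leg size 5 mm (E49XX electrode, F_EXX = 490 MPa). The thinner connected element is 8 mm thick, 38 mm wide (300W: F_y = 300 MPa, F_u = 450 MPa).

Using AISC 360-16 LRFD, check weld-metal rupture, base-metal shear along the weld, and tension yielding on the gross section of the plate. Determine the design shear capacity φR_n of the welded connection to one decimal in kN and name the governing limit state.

82.1 kN (gross-section yield governs)

Weld metal: throat = 0.707×5 = 3.535 mm, L = 2×89 = 178 mm. φR_n = 0.75 × 0.6 × 490 × 3.535 × 178 = 138.7 kN.
Base metal shear (8 mm plate): yield φR_n = 1.0×0.6×300×8×178 = 256.3 kN; rupture φR_n = 0.75×0.6×450×8×178 = 288.4 kN; take 256.3 kN (yield).
Tension yield (gross): A_g = 38×8 = 304 mm². φR_n = 0.90 × 300 × 304 = 82.1 kN.
Governing: min(138.7, 256.3, 82.1) = 82.1 kN → gross-section yield.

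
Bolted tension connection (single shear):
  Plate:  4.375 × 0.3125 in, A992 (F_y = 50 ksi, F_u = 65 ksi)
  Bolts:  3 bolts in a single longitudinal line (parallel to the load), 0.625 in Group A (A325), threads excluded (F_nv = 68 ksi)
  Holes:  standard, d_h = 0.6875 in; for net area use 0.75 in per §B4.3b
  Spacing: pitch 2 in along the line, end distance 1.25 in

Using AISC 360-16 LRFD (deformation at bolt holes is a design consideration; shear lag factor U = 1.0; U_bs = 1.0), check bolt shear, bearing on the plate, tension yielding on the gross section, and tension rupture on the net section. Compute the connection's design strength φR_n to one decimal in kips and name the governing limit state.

46.9 kips (bolt shear governs)

Bolt shear: A_b = π(0.625)²/4 = 0.3068 in². φR_n = 0.75 × 68 × 0.3068 × 3 × 1 = 46.9 kips.
Bearing (0.3125 in plate, F_u = 65 ksi): end bolts L_c = 1.25 − 0.6875/2 = 0.90625, R_n = min(1.2×0.90625×0.3125×65, 2.4×0.625×0.3125×65) = 22.09 kips/bolt; interior L_c = 2 − 0.6875 = 1.3125, R_n = 30.469 kips/bolt. φR_n = 0.75 × (1×22.09 + 2×30.469) = 62.3 kips.
Tension yield (gross): A_g = 4.375×0.3125 = 1.3672 in². φR_n = 0.90 × 50 × 1.3672 = 61.5 kips.
Tension rupture (net): A_n = (4.375 − 1×0.75)×0.3125 = 1.1328 in² (U = 1.0, A_e = A_n). φR_n = 0.75 × 65 × 1.1328 = 55.2 kips.
Governing: min(46.9, 62.3, 61.5, 55.2) = 46.9 kips → bolt shear.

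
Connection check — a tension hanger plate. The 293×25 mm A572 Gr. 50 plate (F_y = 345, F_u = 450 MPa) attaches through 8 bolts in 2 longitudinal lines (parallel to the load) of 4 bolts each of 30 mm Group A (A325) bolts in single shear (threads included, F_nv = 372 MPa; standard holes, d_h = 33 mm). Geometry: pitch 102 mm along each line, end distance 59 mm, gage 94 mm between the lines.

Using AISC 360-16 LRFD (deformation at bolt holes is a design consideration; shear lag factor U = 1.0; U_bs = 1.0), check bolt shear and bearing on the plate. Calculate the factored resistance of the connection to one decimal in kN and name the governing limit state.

Bolt shear: A_b = π(30)²/4 = 706.86 mm². φR_n = 0.75 × 372 × 706.86 × 8 × 1 = 1577.7 kN.
Bearing (25 mm plate, F_u = 450 MPa): end bolts L_c = 59 − 33/2 = 42.5, R_n = min(1.2×42.5×25×450, 2.4×30×25×450) = 573.75 kN/bolt; interior L_c = 102 − 33 = 69, R_n = 810 kN/bolt. φR_n = 0.75 × (2×573.75 + 6×810) = 4505.6 kN.
Governing: min(1577.7, 4505.6) = 1577.7 kN → bolt shear.

1577.7 kN (bolt shear governs)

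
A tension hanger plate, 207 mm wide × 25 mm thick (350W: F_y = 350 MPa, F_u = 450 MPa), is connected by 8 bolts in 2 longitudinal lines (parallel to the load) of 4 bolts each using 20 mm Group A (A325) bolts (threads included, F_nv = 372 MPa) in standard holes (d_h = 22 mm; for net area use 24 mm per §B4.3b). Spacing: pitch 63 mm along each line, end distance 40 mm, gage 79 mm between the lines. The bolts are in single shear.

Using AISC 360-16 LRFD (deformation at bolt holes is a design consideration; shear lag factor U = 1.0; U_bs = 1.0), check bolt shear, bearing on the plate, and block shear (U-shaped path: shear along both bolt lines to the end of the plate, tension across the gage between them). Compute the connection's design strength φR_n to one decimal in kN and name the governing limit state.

701.2 kN (bolt shear governs)

Bolt shear: A_b = π(20)²/4 = 314.16 mm². φR_n = 0.75 × 372 × 314.16 × 8 × 1 = 701.2 kN.
Bearing (25 mm plate, F_u = 450 MPa): end bolts L_c = 40 − 22/2 = 29, R_n = min(1.2×29×25×450, 2.4×20×25×450) = 391.5 kN/bolt; interior L_c = 63 − 22 = 41, R_n = 540 kN/bolt. φR_n = 0.75 × (2×391.5 + 6×540) = 3017.3 kN.
Block shear: shear path 2×[40+3×63] = 2×229 mm, A_gv = 11450, A_nv = 2×(229 − 3.5×24)×25 = 7250 mm²; tension across gage: (79 − 1×24)×25 = 1375 mm². R_n = min(0.6×450×7250, 0.6×350×11450) + 1.0×450×1375 = min(1957.5, 2404.5) + 618.75 = 2576.3 kN. φR_n = 0.75 × 2576.3 = 1932.2 kN.
Governing: min(701.2, 3017.3, 1932.2) = 701.2 kN → bolt shear.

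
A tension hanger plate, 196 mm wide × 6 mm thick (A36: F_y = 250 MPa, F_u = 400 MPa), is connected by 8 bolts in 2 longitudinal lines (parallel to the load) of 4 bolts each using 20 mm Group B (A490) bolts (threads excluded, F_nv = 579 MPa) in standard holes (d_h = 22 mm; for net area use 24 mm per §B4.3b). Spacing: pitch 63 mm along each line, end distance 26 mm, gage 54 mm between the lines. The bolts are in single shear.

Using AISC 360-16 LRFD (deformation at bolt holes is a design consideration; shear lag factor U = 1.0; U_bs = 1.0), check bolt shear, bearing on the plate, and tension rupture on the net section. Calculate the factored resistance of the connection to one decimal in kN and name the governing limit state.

Bolt shear: A_b = π(20)²/4 = 314.16 mm². φR_n = 0.75 × 579 × 314.16 × 8 × 1 = 1091.4 kN.
Bearing (6 mm plate, F_u = 400 MPa): end bolts L_c = 26 − 22/2 = 15, R_n = min(1.2×15×6×400, 2.4×20×6×400) = 43.2 kN/bolt; interior L_c = 63 − 22 = 41, R_n = 115.2 kN/bolt. φR_n = 0.75 × (2×43.2 + 6×115.2) = 583.2 kN.
Tension rupture (net): A_n = (196 − 2×24)×6 = 888 mm² (U = 1.0, A_e = A_n). φR_n = 0.75 × 400 × 888 = 266.4 kN.
Governing: min(1091.4, 583.2, 266.4) = 266.4 kN → net-section rupture.

266.4 kN (net-section rupture governs)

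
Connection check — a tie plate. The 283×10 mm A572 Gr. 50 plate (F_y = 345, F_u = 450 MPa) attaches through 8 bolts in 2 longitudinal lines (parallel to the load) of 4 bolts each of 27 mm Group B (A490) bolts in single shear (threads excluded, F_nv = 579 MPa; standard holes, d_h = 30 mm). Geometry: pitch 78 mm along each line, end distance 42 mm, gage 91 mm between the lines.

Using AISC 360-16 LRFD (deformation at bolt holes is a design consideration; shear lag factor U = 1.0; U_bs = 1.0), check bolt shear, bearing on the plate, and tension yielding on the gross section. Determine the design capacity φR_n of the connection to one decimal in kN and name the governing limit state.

878.7 kN (gross-section yield governs)

Bolt shear: A_b = π(27)²/4 = 572.56 mm². φR_n = 0.75 × 579 × 572.56 × 8 × 1 = 1989.1 kN.
Bearing (10 mm plate, F_u = 450 MPa): end bolts L_c = 42 − 30/2 = 27, R_n = min(1.2×27×10×450, 2.4×27×10×450) = 145.8 kN/bolt; interior L_c = 78 − 30 = 48, R_n = 259.2 kN/bolt. φR_n = 0.75 × (2×145.8 + 6×259.2) = 1385.1 kN.
Tension yield (gross): A_g = 283×10 = 2830 mm². φR_n = 0.90 × 345 × 2830 = 878.7 kN.
Governing: min(1989.1, 1385.1, 878.7) = 878.7 kN → gross-section yield.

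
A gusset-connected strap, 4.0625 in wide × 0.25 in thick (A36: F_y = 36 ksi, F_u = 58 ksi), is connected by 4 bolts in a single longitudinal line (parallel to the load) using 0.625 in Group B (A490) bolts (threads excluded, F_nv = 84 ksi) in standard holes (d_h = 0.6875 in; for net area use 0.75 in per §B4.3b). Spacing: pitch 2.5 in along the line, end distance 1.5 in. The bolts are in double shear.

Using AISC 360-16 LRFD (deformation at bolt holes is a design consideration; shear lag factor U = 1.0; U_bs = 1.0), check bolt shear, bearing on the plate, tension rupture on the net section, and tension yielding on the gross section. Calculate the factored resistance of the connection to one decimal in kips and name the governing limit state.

Bolt shear: A_b = π(0.625)²/4 = 0.3068 in². φR_n = 0.75 × 84 × 0.3068 × 4 × 2 = 154.6 kips.
Bearing (0.25 in plate, F_u = 58 ksi): end bolts L_c = 1.5 − 0.6875/2 = 1.15625, R_n = min(1.2×1.15625×0.25×58, 2.4×0.625×0.25×58) = 20.119 kips/bolt; interior L_c = 2.5 − 0.6875 = 1.8125, R_n = 21.75 kips/bolt. φR_n = 0.75 × (1×20.119 + 3×21.75) = 64.0 kips.
Tension rupture (net): A_n = (4.0625 − 1×0.75)×0.25 = 0.82813 in² (U = 1.0, A_e = A_n). φR_n = 0.75 × 58 × 0.82813 = 36.0 kips.
Tension yield (gross): A_g = 4.0625×0.25 = 1.0156 in². φR_n = 0.90 × 36 × 1.0156 = 32.9 kips.
Governing: min(154.6, 64.0, 36.0, 32.9) = 32.9 kips → gross-section yield.

32.9 kips (gross-section yield governs)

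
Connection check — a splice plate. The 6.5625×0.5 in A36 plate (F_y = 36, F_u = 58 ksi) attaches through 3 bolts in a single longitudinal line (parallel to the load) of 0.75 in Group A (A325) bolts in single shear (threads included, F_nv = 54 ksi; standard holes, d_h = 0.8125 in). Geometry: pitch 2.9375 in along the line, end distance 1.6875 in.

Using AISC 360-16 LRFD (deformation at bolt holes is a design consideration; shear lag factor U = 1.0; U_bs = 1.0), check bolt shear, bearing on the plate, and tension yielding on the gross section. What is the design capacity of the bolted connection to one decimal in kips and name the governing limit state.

Bolt shear: A_b = π(0.75)²/4 = 0.44179 in². φR_n = 0.75 × 54 × 0.44179 × 3 × 1 = 53.7 kips.
Bearing (0.5 in plate, F_u = 58 ksi): end bolts L_c = 1.6875 − 0.8125/2 = 1.28125, R_n = min(1.2×1.28125×0.5×58, 2.4×0.75×0.5×58) = 44.588 kips/bolt; interior L_c = 2.9375 − 0.8125 = 2.125, R_n = 52.2 kips/bolt. φR_n = 0.75 × (1×44.588 + 2×52.2) = 111.7 kips.
Tension yield (gross): A_g = 6.5625×0.5 = 3.2813 in². φR_n = 0.90 × 36 × 3.2813 = 106.3 kips.
Governing: min(53.7, 111.7, 106.3) = 53.7 kips → bolt shear.

53.7 kips (bolt shear governs)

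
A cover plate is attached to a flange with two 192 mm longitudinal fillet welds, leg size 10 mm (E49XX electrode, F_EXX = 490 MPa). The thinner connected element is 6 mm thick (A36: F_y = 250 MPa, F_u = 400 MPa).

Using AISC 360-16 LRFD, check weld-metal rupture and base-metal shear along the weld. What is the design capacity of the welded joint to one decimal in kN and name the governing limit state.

345.6 kN (base-metal shear governs)

Weld metal: throat = 0.707×10 = 7.07 mm, L = 2×192 = 384 mm. φR_n = 0.75 × 0.6 × 490 × 7.07 × 384 = 598.6 kN.
Base metal shear (6 mm plate): yield φR_n = 1.0×0.6×250×6×384 = 345.6 kN; rupture φR_n = 0.75×0.6×400×6×384 = 414.7 kN; take 345.6 kN (yield).
Governing: min(598.6, 345.6) = 345.6 kN → base-metal shear.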